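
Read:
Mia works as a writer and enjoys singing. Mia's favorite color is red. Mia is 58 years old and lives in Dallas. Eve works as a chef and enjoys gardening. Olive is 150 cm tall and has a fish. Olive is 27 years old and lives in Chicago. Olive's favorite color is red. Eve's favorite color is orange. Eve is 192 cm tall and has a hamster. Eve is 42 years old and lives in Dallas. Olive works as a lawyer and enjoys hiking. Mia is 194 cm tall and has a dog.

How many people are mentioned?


People: Eve, Olive, Mia. Count = 3

3


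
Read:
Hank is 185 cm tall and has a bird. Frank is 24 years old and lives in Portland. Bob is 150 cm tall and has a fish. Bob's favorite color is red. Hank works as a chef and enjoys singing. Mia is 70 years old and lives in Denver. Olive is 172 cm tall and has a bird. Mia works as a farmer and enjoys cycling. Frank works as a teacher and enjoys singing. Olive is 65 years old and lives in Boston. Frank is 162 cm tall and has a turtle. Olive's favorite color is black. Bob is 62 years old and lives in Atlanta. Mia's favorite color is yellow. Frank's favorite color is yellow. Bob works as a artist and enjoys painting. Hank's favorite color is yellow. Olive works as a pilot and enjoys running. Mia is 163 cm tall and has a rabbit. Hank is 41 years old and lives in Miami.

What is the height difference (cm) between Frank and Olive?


|162 - 172| = 10

10


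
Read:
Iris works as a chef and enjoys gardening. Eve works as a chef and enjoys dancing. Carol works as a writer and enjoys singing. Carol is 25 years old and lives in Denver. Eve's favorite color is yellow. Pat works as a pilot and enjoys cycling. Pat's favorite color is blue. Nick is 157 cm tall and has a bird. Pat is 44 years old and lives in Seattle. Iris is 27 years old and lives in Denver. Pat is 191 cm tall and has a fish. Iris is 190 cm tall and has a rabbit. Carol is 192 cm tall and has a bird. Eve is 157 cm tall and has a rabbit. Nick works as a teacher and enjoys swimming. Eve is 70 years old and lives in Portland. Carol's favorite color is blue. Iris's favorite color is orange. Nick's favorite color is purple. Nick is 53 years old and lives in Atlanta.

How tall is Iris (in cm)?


Iris is 190 cm tall

190


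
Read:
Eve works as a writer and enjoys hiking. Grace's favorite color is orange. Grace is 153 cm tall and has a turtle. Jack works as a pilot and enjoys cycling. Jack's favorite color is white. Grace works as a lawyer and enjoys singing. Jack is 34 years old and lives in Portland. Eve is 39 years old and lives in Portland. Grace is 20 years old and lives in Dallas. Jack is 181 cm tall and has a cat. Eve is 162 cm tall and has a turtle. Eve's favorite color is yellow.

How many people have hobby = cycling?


Count: 1

1


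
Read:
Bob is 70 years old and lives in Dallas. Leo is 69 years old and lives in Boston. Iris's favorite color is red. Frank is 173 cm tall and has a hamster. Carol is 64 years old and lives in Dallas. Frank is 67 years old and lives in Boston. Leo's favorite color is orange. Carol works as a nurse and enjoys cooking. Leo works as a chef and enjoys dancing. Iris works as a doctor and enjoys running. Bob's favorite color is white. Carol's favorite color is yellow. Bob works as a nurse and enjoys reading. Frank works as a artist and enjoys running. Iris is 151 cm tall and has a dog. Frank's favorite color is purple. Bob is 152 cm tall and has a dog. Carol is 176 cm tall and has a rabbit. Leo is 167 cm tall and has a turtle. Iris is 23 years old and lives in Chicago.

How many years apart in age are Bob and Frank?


70 vs 67, diff = 3

3


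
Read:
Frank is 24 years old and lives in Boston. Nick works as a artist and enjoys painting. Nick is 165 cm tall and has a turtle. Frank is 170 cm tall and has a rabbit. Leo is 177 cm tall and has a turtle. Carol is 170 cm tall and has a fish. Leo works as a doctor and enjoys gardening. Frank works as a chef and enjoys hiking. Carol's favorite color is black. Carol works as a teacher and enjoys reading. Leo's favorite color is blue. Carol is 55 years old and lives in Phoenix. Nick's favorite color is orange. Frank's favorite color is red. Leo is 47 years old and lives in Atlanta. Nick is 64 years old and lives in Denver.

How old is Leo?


Leo is 47 years old

47


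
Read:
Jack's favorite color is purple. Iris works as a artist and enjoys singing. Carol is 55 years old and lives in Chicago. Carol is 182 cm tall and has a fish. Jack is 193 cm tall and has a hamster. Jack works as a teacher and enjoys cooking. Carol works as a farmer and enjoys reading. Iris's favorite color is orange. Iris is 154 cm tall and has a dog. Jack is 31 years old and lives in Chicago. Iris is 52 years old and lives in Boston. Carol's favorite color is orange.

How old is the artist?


The artist is Iris, age 52

52


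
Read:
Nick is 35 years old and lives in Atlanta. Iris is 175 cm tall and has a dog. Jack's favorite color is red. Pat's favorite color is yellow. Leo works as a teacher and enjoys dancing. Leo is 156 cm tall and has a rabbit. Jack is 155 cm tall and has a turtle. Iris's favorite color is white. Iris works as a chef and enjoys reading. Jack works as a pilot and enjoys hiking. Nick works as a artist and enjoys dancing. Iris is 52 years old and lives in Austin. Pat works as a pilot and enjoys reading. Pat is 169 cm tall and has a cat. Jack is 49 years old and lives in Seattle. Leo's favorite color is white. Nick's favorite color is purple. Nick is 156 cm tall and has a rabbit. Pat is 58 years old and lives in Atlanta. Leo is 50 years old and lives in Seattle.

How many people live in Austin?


Count in Austin: 1

1


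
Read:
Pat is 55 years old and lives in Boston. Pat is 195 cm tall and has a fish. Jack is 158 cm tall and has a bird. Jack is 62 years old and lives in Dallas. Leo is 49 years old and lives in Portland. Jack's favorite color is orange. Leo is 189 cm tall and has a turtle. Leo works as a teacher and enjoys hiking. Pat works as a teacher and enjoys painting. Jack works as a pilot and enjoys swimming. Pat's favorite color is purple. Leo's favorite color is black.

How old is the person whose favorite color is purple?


Person with favorite color=purple is Pat, age 55

55


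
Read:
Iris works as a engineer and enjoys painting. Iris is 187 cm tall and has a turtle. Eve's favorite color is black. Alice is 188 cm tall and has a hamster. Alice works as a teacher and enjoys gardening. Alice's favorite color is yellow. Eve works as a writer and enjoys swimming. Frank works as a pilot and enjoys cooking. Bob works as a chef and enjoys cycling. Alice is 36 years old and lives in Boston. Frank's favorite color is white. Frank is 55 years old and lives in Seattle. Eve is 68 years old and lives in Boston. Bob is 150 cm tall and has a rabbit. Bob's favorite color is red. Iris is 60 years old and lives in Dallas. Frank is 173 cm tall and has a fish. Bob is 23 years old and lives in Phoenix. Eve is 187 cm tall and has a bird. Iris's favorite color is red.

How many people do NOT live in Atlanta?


Not in Atlanta: 5

5


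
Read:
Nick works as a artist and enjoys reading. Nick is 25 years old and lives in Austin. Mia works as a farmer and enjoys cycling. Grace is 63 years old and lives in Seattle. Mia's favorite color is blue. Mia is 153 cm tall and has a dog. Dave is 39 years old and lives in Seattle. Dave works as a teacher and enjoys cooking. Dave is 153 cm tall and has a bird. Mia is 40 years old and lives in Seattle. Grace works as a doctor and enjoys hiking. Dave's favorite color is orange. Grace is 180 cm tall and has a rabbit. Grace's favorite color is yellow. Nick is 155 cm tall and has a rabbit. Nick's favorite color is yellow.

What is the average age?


Sum=167, n=4, avg=41.75

41.75


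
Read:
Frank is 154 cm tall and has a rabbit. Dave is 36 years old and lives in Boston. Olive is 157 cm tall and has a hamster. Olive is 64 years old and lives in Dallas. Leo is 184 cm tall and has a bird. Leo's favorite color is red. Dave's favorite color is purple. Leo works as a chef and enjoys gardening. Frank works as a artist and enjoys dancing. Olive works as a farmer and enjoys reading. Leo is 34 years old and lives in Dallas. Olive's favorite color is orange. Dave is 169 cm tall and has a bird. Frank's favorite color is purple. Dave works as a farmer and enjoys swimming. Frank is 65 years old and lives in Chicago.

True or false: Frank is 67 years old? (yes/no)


Frank is actually 65. no

no


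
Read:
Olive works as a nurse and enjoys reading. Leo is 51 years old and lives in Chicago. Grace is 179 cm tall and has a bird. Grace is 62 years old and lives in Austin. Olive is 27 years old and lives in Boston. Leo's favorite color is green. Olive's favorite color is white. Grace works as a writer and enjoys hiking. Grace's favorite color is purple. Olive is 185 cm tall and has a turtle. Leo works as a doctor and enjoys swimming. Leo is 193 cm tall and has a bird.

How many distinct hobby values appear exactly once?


Unique hobby values: 3

3


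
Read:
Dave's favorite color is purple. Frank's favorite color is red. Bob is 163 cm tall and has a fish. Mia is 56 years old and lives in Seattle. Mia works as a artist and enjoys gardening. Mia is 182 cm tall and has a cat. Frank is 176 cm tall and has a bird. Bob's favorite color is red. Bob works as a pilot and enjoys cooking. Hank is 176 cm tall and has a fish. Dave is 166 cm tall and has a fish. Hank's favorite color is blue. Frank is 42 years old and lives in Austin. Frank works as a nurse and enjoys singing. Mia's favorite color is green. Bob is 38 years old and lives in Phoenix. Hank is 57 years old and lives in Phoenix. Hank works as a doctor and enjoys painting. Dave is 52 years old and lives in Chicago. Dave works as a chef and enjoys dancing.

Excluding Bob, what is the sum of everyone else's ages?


Sum (excluding Bob): 207

207


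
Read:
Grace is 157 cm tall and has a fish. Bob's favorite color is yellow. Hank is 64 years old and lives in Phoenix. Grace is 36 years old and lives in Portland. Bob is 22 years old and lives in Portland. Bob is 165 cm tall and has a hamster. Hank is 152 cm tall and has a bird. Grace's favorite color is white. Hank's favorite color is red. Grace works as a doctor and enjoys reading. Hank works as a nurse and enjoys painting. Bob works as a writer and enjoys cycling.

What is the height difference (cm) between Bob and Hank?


|165 - 152| = 13

13


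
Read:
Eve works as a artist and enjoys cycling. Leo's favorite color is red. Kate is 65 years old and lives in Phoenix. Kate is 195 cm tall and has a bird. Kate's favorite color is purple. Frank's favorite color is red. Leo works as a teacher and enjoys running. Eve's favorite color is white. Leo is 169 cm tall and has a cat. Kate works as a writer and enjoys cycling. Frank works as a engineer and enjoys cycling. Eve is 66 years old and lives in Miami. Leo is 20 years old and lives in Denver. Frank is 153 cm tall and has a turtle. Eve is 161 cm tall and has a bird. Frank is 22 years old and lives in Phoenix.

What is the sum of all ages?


65+66+22+20 = 173

173


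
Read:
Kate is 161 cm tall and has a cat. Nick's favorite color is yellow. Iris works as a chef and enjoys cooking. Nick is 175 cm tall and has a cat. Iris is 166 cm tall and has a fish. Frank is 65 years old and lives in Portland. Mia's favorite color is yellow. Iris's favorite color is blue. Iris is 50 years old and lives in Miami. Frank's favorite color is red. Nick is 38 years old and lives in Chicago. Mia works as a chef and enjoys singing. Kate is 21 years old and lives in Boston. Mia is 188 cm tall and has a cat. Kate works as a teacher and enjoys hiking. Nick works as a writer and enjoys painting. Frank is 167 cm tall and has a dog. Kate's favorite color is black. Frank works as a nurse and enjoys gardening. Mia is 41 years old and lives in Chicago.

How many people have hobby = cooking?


Count: 1

1


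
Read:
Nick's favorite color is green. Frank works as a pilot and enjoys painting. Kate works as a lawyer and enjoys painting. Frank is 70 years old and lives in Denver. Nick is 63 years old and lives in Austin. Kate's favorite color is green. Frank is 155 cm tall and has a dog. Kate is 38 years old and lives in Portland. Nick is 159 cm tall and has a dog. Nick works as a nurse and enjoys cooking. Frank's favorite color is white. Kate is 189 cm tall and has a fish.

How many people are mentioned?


People: Kate, Frank, Nick. Count = 3

3


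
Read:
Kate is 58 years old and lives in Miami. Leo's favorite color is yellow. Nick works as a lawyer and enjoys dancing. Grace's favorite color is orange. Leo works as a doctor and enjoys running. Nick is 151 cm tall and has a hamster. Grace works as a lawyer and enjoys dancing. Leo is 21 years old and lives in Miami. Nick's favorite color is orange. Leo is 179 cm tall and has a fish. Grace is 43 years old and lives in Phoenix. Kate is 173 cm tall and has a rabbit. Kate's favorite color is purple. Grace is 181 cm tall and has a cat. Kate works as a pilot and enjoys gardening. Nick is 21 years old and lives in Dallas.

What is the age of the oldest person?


Oldest: Kate at 58

58


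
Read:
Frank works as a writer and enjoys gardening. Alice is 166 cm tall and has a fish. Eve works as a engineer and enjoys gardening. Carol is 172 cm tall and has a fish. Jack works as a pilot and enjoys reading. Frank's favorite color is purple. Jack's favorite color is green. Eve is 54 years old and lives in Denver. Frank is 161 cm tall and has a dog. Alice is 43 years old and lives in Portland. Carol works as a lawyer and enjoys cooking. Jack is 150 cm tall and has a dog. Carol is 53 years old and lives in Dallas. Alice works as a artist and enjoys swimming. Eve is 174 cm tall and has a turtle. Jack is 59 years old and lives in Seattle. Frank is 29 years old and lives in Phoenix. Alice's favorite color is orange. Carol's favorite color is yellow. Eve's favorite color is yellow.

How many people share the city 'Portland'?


Count: 1

1


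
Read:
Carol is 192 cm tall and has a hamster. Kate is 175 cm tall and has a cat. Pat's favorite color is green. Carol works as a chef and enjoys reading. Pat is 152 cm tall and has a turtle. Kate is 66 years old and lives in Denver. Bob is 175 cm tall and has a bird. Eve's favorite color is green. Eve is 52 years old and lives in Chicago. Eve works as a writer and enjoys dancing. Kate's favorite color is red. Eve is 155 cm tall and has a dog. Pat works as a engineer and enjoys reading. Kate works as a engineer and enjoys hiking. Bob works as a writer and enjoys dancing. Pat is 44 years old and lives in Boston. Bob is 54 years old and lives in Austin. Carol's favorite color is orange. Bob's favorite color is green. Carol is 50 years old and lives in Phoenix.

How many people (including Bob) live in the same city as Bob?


Bob lives in Austin. Count = 1

1


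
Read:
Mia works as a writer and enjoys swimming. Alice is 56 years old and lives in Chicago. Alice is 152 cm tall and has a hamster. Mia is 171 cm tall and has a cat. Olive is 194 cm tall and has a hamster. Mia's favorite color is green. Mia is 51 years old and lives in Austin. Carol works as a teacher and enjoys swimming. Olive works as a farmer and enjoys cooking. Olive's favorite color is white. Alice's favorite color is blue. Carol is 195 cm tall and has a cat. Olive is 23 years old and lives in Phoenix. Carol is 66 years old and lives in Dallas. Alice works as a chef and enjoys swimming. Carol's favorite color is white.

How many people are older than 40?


Filter: 3

3


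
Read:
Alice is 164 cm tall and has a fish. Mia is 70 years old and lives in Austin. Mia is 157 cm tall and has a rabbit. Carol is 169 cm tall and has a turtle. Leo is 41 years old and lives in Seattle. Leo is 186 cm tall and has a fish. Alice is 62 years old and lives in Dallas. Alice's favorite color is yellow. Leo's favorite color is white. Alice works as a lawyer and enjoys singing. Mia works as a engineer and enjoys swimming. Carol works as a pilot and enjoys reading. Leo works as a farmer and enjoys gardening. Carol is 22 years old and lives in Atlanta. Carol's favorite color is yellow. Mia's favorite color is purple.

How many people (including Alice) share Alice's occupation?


Alice is a lawyer. Count = 1

1


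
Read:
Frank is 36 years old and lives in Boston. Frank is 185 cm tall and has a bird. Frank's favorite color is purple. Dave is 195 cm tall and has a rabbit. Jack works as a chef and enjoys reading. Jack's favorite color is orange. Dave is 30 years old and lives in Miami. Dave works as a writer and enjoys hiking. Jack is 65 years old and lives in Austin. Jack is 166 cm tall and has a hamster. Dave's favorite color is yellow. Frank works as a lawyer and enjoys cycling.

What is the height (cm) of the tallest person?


Tallest: Dave at 195 cm

195


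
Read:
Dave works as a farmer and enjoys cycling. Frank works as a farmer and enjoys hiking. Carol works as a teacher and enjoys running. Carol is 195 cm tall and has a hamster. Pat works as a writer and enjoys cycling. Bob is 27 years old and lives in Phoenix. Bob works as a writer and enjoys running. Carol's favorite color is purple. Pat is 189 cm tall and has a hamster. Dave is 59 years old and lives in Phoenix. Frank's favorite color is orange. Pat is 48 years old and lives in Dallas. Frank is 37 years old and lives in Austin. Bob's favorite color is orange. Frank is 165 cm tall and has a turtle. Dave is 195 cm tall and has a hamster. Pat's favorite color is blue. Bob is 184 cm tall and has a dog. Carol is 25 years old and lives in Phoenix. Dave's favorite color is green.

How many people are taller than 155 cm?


Taller than 155: 5

5


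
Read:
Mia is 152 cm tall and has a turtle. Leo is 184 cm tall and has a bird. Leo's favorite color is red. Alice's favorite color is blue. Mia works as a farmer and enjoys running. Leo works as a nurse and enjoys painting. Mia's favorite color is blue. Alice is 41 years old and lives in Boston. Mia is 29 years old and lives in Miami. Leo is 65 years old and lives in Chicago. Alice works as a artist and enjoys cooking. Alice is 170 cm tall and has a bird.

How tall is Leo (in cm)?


Leo is 184 cm tall

184


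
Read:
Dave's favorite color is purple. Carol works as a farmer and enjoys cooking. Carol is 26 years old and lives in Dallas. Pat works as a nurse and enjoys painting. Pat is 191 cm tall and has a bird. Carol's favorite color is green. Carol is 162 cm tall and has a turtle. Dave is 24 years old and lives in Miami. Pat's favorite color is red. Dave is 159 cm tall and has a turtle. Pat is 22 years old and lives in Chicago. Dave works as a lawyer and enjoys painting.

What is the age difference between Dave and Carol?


|24 - 26| = 2

2


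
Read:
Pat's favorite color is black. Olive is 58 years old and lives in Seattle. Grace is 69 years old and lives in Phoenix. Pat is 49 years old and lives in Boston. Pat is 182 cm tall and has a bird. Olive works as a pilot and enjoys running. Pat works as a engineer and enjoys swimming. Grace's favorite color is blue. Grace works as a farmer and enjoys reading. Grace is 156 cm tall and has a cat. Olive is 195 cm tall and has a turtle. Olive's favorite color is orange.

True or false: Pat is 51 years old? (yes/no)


Pat is actually 49. no

no


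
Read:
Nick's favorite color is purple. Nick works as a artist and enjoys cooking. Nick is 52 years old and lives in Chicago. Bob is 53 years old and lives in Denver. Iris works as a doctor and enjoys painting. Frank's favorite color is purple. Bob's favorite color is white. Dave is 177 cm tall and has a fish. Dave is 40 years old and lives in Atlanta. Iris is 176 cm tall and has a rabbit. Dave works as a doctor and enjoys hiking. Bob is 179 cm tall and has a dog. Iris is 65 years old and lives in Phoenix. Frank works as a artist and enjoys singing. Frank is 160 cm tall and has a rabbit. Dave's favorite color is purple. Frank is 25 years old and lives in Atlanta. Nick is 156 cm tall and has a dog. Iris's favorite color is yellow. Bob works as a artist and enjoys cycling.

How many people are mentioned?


People: Dave, Frank, Bob, Nick, Iris. Count = 5

5


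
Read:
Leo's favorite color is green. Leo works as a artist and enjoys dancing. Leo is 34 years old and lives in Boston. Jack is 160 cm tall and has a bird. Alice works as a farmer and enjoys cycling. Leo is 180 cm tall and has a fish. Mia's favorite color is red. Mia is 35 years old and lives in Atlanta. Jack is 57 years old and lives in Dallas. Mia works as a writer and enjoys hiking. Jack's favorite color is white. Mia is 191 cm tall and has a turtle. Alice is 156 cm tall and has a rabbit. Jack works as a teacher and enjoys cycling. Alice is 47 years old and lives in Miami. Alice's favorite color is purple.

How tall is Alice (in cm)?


Alice is 156 cm tall

156


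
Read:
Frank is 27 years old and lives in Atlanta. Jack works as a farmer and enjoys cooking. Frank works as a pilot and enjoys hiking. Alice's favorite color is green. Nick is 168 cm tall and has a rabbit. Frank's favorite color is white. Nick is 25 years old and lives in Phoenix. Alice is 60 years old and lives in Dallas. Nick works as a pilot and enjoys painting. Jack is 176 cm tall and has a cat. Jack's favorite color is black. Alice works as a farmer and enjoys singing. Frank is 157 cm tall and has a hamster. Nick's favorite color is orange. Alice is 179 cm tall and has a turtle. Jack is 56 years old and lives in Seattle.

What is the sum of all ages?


27+56+25+60 = 168

168


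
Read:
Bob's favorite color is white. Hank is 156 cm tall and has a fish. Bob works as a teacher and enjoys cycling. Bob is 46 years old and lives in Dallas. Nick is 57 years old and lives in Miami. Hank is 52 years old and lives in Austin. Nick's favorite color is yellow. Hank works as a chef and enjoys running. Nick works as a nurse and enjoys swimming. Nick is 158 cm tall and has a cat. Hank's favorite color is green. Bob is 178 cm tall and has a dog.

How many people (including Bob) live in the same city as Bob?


Bob lives in Dallas. Count = 1

1


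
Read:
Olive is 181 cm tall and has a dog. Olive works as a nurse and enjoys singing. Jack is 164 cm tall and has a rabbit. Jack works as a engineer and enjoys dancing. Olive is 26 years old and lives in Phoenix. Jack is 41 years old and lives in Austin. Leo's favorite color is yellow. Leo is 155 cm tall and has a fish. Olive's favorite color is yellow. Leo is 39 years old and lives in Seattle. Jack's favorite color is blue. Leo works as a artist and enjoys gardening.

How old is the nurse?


The nurse is Olive, age 26

26


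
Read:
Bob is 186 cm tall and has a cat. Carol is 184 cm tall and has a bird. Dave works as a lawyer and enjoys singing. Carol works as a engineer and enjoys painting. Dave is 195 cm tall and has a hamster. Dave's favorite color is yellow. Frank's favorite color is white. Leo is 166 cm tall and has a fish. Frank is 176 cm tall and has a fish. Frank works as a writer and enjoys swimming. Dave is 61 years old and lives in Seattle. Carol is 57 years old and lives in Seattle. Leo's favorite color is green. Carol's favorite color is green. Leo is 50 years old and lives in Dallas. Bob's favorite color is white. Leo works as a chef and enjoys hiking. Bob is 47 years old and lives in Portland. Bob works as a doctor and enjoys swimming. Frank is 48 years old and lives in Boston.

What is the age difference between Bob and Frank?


|47 - 48| = 1

1


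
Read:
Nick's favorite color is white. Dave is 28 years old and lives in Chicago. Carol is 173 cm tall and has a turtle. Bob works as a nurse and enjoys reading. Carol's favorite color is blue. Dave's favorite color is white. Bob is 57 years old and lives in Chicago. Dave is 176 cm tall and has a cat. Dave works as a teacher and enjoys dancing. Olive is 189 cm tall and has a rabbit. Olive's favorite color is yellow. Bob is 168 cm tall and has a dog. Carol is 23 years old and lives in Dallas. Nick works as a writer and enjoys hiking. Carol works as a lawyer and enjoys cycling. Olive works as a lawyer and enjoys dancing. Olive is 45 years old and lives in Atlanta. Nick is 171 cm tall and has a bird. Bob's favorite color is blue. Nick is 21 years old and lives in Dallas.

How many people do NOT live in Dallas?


Not in Dallas: 3

3


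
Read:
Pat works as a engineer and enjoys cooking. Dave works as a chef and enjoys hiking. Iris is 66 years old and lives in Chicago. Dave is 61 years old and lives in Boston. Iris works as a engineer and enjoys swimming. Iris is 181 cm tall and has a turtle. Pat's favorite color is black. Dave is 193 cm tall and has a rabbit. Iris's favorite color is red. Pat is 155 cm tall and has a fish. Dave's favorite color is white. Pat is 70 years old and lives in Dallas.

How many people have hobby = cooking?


Count: 1

1


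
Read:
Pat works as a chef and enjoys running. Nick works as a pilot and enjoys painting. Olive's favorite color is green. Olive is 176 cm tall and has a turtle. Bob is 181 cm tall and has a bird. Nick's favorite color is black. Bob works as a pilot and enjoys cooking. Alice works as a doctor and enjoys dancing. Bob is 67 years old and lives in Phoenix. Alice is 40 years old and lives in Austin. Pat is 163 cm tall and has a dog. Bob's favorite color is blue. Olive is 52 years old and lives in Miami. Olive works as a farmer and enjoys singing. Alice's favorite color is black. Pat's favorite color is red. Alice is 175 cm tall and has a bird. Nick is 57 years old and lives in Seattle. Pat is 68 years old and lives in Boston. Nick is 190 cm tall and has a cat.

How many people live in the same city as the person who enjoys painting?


Person with hobby painting is Nick, city Seattle. Count = 1

1


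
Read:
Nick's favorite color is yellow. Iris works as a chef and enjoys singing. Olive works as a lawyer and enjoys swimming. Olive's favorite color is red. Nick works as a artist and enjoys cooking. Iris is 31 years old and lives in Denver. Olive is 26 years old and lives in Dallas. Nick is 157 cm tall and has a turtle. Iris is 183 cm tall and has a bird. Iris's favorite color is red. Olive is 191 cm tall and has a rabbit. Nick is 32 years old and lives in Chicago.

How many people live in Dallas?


Count in Dallas: 1

1


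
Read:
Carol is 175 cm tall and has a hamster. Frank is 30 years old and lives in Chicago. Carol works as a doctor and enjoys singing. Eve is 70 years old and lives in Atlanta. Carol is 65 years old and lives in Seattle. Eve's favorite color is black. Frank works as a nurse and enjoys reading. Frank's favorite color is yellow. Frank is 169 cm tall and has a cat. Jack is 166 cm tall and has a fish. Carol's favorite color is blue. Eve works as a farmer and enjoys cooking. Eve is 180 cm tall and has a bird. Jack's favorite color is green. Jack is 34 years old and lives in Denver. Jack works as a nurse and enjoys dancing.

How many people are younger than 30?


Filter: 0

0


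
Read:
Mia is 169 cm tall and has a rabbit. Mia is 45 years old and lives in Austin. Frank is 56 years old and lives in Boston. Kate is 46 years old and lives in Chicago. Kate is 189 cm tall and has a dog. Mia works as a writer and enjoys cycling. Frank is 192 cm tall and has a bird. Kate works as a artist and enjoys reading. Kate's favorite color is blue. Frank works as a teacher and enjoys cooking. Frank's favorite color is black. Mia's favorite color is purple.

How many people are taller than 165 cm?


Taller than 165: 3

3


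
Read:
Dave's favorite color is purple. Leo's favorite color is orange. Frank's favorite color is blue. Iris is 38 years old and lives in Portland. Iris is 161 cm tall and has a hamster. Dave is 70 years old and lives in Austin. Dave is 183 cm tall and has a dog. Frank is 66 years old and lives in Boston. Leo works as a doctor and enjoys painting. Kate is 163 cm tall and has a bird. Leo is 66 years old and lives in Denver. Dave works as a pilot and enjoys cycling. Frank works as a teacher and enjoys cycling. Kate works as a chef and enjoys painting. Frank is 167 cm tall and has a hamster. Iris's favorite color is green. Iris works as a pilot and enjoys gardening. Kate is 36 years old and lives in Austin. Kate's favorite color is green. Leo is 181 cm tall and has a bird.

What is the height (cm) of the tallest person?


Tallest: Dave at 183 cm

183


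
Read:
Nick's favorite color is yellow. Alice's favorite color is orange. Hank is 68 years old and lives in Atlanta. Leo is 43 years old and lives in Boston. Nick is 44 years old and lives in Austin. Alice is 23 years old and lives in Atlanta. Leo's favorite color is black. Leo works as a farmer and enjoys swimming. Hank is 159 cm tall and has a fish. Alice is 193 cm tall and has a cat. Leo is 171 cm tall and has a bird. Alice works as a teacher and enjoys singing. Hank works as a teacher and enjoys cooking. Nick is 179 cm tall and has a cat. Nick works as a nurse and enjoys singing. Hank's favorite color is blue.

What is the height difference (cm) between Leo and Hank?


|171 - 159| = 12

12


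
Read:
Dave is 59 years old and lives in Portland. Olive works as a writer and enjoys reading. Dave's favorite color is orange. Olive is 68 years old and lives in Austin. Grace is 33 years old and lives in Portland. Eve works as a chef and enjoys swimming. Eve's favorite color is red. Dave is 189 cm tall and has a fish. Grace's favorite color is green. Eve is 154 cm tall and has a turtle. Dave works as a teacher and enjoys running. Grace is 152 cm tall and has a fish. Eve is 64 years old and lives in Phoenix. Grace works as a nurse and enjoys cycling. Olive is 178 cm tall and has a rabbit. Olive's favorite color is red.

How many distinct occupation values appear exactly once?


Unique occupation values: 4

4


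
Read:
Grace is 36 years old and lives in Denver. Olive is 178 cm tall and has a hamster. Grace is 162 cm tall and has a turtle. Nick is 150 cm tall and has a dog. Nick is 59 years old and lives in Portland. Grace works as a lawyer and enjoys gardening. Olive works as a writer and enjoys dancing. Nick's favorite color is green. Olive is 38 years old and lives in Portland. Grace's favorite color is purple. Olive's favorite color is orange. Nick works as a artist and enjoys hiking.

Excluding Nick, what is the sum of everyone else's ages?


Sum (excluding Nick): 74

74


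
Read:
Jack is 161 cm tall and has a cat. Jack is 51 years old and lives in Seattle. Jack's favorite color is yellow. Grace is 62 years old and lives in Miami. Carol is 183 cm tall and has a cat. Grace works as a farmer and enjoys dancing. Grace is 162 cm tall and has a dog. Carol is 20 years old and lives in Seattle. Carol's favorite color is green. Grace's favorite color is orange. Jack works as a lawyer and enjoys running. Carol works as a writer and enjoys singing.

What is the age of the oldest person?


Oldest: Grace at 62

62


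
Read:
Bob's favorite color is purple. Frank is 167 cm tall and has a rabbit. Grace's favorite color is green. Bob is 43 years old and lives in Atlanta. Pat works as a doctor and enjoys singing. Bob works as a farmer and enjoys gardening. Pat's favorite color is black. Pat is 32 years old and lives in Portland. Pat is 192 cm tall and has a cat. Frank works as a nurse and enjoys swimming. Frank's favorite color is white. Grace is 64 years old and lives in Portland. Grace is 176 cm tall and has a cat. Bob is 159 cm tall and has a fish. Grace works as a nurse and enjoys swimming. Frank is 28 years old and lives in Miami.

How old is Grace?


Grace is 64 years old

64


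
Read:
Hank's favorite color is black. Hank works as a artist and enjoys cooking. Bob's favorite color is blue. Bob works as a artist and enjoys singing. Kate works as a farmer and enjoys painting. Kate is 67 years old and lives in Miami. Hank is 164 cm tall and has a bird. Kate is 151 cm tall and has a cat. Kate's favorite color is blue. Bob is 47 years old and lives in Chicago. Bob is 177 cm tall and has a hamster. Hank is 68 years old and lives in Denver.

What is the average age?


Sum=182, n=3, avg=60.67

60.67


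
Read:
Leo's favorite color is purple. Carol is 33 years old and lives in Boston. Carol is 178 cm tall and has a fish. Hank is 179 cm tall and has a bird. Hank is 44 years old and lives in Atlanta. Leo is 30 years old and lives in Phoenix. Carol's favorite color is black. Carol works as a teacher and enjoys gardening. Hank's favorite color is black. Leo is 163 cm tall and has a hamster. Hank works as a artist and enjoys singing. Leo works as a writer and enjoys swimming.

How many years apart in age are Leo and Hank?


30 vs 44, diff = 14

14


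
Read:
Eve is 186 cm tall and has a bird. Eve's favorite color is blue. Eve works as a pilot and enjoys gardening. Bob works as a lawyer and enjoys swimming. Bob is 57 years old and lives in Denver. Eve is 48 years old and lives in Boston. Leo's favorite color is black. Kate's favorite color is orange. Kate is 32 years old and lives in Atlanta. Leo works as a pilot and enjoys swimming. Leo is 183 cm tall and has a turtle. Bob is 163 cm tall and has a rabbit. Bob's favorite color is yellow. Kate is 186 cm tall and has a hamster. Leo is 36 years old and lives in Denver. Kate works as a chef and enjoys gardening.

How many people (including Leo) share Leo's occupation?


Leo is a pilot. Count = 2

2


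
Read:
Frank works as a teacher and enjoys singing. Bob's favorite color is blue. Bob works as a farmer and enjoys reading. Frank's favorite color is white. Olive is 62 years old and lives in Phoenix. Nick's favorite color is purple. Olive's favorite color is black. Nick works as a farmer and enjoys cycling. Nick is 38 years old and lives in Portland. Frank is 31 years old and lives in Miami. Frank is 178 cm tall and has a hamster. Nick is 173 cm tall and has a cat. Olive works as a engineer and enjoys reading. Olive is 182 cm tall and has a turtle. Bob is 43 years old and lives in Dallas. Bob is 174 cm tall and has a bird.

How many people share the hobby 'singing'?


Count: 1

1


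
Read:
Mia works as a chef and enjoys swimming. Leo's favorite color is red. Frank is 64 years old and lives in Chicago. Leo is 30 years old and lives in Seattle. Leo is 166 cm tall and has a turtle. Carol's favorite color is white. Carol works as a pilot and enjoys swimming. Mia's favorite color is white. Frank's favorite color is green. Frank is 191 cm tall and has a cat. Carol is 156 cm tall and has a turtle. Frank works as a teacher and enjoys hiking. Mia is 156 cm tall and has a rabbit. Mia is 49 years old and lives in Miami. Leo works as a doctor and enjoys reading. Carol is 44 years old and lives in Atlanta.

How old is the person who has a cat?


Person with cat is Frank, age 64

64


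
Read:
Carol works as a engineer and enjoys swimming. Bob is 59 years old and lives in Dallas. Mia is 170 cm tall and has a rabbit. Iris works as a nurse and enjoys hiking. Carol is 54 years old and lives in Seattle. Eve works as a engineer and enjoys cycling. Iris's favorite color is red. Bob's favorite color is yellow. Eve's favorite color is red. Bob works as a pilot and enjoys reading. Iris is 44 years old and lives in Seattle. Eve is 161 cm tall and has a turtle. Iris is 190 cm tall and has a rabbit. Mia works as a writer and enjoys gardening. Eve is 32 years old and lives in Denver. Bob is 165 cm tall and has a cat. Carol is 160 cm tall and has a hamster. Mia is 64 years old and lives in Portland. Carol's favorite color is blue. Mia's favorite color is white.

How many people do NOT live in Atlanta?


Not in Atlanta: 5

5


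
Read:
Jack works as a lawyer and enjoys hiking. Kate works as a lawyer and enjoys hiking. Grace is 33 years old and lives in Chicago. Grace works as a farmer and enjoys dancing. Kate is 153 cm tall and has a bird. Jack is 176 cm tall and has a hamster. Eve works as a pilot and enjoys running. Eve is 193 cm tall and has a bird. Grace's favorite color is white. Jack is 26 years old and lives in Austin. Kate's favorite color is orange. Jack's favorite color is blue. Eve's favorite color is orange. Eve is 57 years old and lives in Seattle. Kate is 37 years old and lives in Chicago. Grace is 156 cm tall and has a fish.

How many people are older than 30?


Filter: 3

3


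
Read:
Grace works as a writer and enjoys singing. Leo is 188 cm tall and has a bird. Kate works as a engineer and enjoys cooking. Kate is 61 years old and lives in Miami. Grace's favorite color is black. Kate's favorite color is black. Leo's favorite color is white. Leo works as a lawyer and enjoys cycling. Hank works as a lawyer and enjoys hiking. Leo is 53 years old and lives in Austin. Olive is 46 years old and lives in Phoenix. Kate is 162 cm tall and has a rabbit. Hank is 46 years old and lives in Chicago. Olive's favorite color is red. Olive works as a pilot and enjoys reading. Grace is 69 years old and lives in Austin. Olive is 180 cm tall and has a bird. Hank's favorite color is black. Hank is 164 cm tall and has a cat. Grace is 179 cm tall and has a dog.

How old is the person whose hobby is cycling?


Person with hobby=cycling is Leo, age 53

53


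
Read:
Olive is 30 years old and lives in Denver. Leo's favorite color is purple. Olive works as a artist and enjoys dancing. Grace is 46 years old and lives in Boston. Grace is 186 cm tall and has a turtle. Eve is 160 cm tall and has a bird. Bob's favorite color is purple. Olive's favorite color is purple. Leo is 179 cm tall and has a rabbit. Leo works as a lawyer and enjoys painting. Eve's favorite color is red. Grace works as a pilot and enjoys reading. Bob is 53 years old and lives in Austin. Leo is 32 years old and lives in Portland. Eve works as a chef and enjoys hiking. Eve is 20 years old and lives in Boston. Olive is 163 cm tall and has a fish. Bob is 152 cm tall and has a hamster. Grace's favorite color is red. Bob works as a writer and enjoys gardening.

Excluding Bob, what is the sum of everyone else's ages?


Sum (excluding Bob): 128

128


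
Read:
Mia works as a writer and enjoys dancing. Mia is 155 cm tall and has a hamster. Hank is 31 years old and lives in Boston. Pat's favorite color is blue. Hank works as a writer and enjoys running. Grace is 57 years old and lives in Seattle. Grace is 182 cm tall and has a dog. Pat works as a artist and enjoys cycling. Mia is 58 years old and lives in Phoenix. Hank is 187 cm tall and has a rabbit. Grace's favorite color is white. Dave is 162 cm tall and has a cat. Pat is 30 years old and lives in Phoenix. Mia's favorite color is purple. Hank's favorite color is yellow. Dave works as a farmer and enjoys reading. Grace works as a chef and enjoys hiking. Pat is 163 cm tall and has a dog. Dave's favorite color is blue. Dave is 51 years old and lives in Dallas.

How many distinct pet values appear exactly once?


Unique pet values: 3

3


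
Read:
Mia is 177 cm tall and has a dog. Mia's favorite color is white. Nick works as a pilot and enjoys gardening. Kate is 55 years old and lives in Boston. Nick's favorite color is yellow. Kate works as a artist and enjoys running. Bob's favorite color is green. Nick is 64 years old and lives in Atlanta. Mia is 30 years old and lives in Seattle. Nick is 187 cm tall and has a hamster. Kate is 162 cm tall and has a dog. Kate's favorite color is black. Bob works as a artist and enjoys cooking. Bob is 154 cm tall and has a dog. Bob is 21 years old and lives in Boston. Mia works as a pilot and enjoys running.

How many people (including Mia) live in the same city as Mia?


Mia lives in Seattle. Count = 1

1


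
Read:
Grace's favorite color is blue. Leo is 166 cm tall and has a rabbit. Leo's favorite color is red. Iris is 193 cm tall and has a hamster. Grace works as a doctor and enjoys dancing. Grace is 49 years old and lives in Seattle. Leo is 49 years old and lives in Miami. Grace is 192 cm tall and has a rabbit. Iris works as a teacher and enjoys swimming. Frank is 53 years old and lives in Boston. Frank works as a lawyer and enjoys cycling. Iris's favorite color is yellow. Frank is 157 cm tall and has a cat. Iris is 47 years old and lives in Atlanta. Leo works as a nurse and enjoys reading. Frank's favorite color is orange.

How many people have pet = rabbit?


Count: 2

2
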